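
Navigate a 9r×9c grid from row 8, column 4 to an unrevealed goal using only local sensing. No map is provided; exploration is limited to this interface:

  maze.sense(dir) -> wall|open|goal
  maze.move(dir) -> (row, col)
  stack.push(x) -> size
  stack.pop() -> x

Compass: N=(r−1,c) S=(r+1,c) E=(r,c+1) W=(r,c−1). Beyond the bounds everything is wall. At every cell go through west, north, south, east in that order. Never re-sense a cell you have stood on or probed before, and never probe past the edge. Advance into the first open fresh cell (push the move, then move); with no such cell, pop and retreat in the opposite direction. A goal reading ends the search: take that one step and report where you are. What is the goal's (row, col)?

==> maze.sense(dir: west)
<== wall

==> maze.sense(dir: north)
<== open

==> stack.push(x: north)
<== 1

==> maze.move(dir: north)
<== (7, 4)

==> maze.sense(dir: west)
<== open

==> stack.push(x: west)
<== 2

==> maze.move(dir: west)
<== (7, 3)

==> maze.sense(dir: west)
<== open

==> stack.push(x: west)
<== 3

==> maze.move(dir: west)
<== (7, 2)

==> maze.sense(dir: west)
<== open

==> stack.push(x: west)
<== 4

==> maze.move(dir: west)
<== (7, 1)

==> maze.sense(dir: west)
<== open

==> stack.push(x: west)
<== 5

==> maze.move(dir: west)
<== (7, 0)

==> maze.sense(dir: north)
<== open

==> stack.push(x: north)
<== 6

==> maze.move(dir: north)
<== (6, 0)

==> maze.sense(dir: north)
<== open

==> stack.push(x: north)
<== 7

==> maze.move(dir: north)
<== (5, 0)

==> maze.sense(dir: north)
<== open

==> stack.push(x: north)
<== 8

==> maze.move(dir: north)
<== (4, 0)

==> maze.sense(dir: north)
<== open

==> stack.push(x: north)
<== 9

==> maze.move(dir: north)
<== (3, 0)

==> maze.sense(dir: north)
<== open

==> stack.push(x: north)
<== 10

==> maze.move(dir: north)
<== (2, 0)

==> maze.sense(dir: north)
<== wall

==> maze.sense(dir: east)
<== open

==> stack.push(x: east)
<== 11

==> maze.move(dir: east)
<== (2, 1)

==> maze.sense(dir: north)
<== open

==> stack.push(x: north)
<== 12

==> maze.move(dir: north)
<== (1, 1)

==> maze.sense(dir: north)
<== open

==> stack.push(x: north)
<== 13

==> maze.move(dir: north)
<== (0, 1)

==> maze.sense(dir: west)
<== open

==> stack.push(x: west)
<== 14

==> maze.move(dir: west)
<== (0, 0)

==> stack.pop()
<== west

==> maze.move(dir: east)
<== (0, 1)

==> maze.sense(dir: east)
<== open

==> stack.push(x: east)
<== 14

==> maze.move(dir: east)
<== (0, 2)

==> maze.sense(dir: south)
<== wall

==> maze.sense(dir: east)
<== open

==> stack.push(x: east)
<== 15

==> maze.move(dir: east)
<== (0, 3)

==> maze.sense(dir: south)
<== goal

==> maze.move(dir: south)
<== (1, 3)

Answer: (1, 3)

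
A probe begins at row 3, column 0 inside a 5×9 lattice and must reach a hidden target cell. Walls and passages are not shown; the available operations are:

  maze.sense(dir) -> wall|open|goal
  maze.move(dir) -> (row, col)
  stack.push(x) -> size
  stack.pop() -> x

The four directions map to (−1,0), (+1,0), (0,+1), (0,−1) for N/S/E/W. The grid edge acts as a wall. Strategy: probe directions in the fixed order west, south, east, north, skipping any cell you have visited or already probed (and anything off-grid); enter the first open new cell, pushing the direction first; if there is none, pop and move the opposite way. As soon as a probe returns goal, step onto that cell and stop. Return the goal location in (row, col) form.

% sense dir='south'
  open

% push x='south'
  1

% move dir='south'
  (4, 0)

% sense dir='east'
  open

% push x='east'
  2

% move dir='east'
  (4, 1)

% sense dir='east'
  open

% push x='east'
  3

% move dir='east'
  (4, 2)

% sense dir='east'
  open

% push x='east'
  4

% move dir='east'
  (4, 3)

% sense dir='east'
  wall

% sense dir='north'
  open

% push x='north'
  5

% move dir='north'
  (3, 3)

% sense dir='west'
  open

% push x='west'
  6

% move dir='west'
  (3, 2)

% sense dir='west'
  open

% push x='west'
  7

% move dir='west'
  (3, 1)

% sense dir='north'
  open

% push x='north'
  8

% move dir='north'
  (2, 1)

% sense dir='west'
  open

% push x='west'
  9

% move dir='west'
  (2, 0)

% sense dir='north'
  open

% push x='north'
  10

% move dir='north'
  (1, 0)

% sense dir='east'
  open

% push x='east'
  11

% move dir='east'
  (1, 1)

% sense dir='east'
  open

% push x='east'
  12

% move dir='east'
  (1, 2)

% sense dir='south'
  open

% push x='south'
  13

% move dir='south'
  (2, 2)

% sense dir='east'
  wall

% pop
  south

% move dir='north'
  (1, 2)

% sense dir='east'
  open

% push x='east'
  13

% move dir='east'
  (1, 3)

% sense dir='east'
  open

% push x='east'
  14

% move dir='east'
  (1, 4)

% sense dir='south'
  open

% push x='south'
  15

% move dir='south'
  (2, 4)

% sense dir='south'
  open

% push x='south'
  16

% move dir='south'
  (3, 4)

% sense dir='east'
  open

% push x='east'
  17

% move dir='east'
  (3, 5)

% sense dir='south'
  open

% push x='south'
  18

% move dir='south'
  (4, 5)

% sense dir='east'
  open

% push x='east'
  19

% move dir='east'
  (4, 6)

% sense dir='east'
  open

% push x='east'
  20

% move dir='east'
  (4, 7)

% sense dir='east'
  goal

% move dir='east'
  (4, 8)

Answer: (4, 8)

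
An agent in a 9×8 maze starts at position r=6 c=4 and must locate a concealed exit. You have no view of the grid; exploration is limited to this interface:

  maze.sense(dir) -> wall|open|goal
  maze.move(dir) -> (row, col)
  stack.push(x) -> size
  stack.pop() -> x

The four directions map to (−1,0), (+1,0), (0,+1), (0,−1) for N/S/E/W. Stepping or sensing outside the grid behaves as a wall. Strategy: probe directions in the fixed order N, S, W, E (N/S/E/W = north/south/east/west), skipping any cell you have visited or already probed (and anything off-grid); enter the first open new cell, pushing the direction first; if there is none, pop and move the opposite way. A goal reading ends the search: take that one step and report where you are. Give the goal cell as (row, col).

-> maze.sense(dir: north)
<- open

-> stack.push(x: north)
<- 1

-> maze.move(dir: north)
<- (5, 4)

-> maze.sense(dir: north)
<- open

-> stack.push(x: north)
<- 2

-> maze.move(dir: north)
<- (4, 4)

-> maze.sense(dir: north)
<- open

-> stack.push(x: north)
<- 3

-> maze.move(dir: north)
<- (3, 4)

-> maze.sense(dir: north)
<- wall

-> maze.sense(dir: west)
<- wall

-> maze.sense(dir: east)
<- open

-> stack.push(x: east)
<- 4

-> maze.move(dir: east)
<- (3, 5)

-> maze.sense(dir: north)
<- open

-> stack.push(x: north)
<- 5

-> maze.move(dir: north)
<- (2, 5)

-> maze.sense(dir: north)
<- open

-> stack.push(x: north)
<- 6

-> maze.move(dir: north)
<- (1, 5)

-> maze.sense(dir: north)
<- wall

-> maze.sense(dir: west)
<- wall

-> maze.sense(dir: east)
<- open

-> stack.push(x: east)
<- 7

-> maze.move(dir: east)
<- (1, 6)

-> maze.sense(dir: north)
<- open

-> stack.push(x: north)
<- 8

-> maze.move(dir: north)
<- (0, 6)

-> maze.sense(dir: east)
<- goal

-> maze.move(dir: east)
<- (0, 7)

Answer: (0, 7)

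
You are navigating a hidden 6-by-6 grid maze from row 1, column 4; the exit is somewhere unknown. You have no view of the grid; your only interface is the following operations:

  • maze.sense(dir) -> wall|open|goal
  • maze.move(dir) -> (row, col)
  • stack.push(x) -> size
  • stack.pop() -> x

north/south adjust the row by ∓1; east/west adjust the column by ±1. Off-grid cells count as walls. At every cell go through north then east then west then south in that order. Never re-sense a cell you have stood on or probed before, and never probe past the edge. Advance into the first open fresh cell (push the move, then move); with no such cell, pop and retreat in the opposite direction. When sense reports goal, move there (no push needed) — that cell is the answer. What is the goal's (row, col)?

Now I run maze.sense(dir→north), giving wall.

Now I run maze.sense(dir→east), giving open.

Calling stack.push(x→east), and get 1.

Now I run maze.move(dir→east), and observe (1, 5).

I try maze.sense(dir→north), and get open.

Then stack.push(x→north), and observe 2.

Using maze.move(dir→north), giving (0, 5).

I invoke stack.pop, and get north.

Invoking maze.move(dir→south), which returns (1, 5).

Invoking maze.sense(dir→south), — result: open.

I try stack.push(x→south), and see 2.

Invoking maze.move(dir→south), : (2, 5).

Invoking maze.sense(dir→west), giving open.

Next I call stack.push(x→west), giving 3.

I use maze.move(dir→west), which returns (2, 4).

Next I call maze.sense(dir→west), and get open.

I call stack.push(x→west), : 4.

I try maze.move(dir→west), and observe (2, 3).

I try maze.sense(dir→north), and see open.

Using stack.push(x→north), and see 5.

I invoke maze.move(dir→north), giving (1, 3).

I invoke maze.sense(dir→north), and observe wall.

Invoking maze.sense(dir→west), yielding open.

Next I call stack.push(x→west), and observe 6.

Next I call maze.move(dir→west), giving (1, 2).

Using maze.sense(dir→north), : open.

I call stack.push(x→north), : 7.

Calling maze.move(dir→north), which returns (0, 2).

Calling maze.sense(dir→west), giving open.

I call stack.push(x→west), : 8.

Calling maze.move(dir→west), : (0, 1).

Then maze.sense(dir→west), and get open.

Next I call stack.push(x→west), giving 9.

I call maze.move(dir→west), → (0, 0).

I call maze.sense(dir→south), — result: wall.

I use stack.pop, : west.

Now I run maze.move(dir→east), and observe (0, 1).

Invoking maze.sense(dir→south), which returns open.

I run stack.push(x→south), and see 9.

I use maze.move(dir→south), yielding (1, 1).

I invoke maze.sense(dir→south), — result: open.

Now I run stack.push(x→south), : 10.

I call maze.move(dir→south), which returns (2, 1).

I run maze.sense(dir→east), and get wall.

Then maze.sense(dir→west), : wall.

Using maze.sense(dir→south), yielding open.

I use stack.push(x→south), and get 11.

I try maze.move(dir→south), → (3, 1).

Then maze.sense(dir→east), : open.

Then stack.push(x→east), and get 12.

Next I call maze.move(dir→east), and observe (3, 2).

I run maze.sense(dir→east), which returns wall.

I try maze.sense(dir→south), and observe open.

Invoking stack.push(x→south), : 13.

Using maze.move(dir→south), and see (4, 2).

Next I call maze.sense(dir→east), : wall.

I try maze.sense(dir→west), yielding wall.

Using maze.sense(dir→south), : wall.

Then stack.pop(), and get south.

Calling maze.move(dir→north), and see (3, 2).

Invoking stack.pop, : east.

I try maze.move(dir→west), and see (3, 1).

Calling maze.sense(dir→west), which returns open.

Then stack.push(x→west), : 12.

I run maze.move(dir→west), yielding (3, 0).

I use maze.sense(dir→south), — result: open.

I try stack.push(x→south), yielding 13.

I try maze.move(dir→south), and see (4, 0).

Now I run maze.sense(dir→south), yielding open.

I call stack.push(x→south), : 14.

Using maze.move(dir→south), yielding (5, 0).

Calling maze.sense(dir→east), — result: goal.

Invoking maze.move(dir→east), yielding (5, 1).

Answer: (5, 1)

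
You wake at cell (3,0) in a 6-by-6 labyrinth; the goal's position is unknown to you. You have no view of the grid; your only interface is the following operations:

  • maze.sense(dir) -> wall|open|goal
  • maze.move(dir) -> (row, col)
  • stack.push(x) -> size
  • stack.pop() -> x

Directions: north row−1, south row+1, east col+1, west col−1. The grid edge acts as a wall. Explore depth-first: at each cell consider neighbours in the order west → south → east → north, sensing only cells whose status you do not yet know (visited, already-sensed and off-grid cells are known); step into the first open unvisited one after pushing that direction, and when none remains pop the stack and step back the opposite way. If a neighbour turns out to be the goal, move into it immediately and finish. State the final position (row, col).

CALL sense[south]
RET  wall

CALL sense[east]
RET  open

CALL push[east]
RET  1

CALL move[east]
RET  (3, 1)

CALL sense[south]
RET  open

CALL push[south]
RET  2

CALL move[south]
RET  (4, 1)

CALL sense[south]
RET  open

CALL push[south]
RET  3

CALL move[south]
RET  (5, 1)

CALL sense[west]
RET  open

CALL push[west]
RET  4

CALL move[west]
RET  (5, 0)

CALL pop[]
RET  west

CALL move[east]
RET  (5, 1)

CALL sense[east]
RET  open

CALL push[east]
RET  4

CALL move[east]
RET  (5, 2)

CALL sense[east]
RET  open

CALL push[east]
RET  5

CALL move[east]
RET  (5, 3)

CALL sense[east]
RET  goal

CALL move[east]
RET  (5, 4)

Answer: (5, 4)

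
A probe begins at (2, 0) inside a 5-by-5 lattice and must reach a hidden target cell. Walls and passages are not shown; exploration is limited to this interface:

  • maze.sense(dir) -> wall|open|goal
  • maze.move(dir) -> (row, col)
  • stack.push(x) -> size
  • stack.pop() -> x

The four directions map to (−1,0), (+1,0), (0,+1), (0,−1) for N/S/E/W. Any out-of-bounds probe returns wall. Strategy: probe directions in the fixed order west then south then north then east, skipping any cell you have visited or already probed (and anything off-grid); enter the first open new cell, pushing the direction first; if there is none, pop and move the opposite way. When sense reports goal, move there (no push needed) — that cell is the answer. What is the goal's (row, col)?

==> maze.sense(south)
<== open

==> stack.push(south)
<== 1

==> maze.move(south)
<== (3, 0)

==> maze.sense(south)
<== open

==> stack.push(south)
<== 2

==> maze.move(south)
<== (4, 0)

==> maze.sense(east)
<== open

==> stack.push(east)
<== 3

==> maze.move(east)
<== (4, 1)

==> maze.sense(north)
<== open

==> stack.push(north)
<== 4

==> maze.move(north)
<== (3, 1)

==> maze.sense(north)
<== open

==> stack.push(north)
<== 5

==> maze.move(north)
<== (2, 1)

==> maze.sense(north)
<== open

==> stack.push(north)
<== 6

==> maze.move(north)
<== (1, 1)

==> maze.sense(west)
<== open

==> stack.push(west)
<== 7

==> maze.move(west)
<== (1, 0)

==> maze.sense(north)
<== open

==> stack.push(north)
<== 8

==> maze.move(north)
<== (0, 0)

==> maze.sense(east)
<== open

==> stack.push(east)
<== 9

==> maze.move(east)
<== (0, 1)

==> maze.sense(east)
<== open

==> stack.push(east)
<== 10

==> maze.move(east)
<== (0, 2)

==> maze.sense(south)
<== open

==> stack.push(south)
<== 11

==> maze.move(south)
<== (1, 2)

==> maze.sense(south)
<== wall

==> maze.sense(east)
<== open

==> stack.push(east)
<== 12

==> maze.move(east)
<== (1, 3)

==> maze.sense(south)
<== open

==> stack.push(south)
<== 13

==> maze.move(south)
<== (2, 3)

==> maze.sense(south)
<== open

==> stack.push(south)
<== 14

==> maze.move(south)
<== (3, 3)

==> maze.sense(west)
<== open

==> stack.push(west)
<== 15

==> maze.move(west)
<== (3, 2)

==> maze.sense(south)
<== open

==> stack.push(south)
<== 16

==> maze.move(south)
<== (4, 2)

==> maze.sense(east)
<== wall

==> stack.pop()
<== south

==> maze.move(north)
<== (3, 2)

==> stack.pop()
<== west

==> maze.move(east)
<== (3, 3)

==> maze.sense(east)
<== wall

==> stack.pop()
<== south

==> maze.move(north)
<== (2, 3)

==> maze.sense(east)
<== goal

==> maze.move(east)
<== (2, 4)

Answer: (2, 4)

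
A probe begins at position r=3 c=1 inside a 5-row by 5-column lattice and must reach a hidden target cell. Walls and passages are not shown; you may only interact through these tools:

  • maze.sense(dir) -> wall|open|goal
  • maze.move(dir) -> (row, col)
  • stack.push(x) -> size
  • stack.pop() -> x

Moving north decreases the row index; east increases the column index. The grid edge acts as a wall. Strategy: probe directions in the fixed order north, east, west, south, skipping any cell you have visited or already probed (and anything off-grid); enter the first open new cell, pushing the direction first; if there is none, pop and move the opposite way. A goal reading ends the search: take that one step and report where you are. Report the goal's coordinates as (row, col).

==> sense(north)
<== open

==> push(north)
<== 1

==> move(north)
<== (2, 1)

==> sense(north)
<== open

==> push(north)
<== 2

==> move(north)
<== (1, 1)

==> sense(north)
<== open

==> push(north)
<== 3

==> move(north)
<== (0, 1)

==> sense(east)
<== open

==> push(east)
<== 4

==> move(east)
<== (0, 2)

==> sense(east)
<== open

==> push(east)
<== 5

==> move(east)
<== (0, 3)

==> sense(east)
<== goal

==> move(east)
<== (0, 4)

Answer: (0, 4)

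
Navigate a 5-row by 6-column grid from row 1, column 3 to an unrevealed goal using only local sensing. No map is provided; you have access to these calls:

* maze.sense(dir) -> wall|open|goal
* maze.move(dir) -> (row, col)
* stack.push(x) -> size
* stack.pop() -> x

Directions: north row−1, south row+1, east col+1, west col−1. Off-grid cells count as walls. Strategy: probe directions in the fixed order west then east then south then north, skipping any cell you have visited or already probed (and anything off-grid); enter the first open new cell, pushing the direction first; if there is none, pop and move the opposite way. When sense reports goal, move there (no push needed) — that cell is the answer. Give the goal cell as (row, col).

-> sense(dir='west')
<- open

-> push(x='west')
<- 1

-> move(dir='west')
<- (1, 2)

-> sense(dir='west')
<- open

-> push(x='west')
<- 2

-> move(dir='west')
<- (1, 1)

-> sense(dir='west')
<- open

-> push(x='west')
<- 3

-> move(dir='west')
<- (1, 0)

-> sense(dir='south')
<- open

-> push(x='south')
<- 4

-> move(dir='south')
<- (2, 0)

-> sense(dir='east')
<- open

-> push(x='east')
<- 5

-> move(dir='east')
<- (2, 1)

-> sense(dir='east')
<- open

-> push(x='east')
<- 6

-> move(dir='east')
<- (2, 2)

-> sense(dir='east')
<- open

-> push(x='east')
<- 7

-> move(dir='east')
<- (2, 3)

-> sense(dir='east')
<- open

-> push(x='east')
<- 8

-> move(dir='east')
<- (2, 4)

-> sense(dir='east')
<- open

-> push(x='east')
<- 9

-> move(dir='east')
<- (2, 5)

-> sense(dir='south')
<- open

-> push(x='south')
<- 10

-> move(dir='south')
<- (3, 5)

-> sense(dir='west')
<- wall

-> sense(dir='south')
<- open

-> push(x='south')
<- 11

-> move(dir='south')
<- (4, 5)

-> sense(dir='west')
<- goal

-> move(dir='west')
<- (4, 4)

Answer: (4, 4)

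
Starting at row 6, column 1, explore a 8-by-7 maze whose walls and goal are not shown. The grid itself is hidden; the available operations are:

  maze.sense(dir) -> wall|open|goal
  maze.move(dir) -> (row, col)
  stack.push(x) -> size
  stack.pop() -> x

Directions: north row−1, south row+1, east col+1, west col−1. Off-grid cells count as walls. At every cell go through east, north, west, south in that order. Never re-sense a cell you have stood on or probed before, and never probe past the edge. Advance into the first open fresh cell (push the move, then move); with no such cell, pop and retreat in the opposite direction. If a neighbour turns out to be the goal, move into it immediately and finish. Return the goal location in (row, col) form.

% sense dir='east'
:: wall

% sense dir='north'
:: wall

% sense dir='west'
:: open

% push x='west'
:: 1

% move dir='west'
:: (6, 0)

% sense dir='north'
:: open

% push x='north'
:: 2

% move dir='north'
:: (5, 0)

% sense dir='north'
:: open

% push x='north'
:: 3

% move dir='north'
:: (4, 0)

% sense dir='east'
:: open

% push x='east'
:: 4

% move dir='east'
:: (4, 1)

% sense dir='east'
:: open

% push x='east'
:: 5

% move dir='east'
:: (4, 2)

% sense dir='east'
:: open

% push x='east'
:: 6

% move dir='east'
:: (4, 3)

% sense dir='east'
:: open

% push x='east'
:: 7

% move dir='east'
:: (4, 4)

% sense dir='east'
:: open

% push x='east'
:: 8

% move dir='east'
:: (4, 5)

% sense dir='east'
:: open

% push x='east'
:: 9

% move dir='east'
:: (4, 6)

% sense dir='north'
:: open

% push x='north'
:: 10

% move dir='north'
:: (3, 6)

% sense dir='north'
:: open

% push x='north'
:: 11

% move dir='north'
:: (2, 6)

% sense dir='north'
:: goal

% move dir='north'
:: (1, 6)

Answer: (1, 6)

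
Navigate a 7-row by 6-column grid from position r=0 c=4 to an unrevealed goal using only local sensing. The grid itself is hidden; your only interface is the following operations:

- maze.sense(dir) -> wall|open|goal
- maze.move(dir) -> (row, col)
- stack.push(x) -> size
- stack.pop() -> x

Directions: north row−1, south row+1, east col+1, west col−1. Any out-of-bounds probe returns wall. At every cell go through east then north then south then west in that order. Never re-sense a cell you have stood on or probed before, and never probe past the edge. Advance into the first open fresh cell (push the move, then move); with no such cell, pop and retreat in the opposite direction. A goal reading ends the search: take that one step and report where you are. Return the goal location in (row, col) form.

# 1. maze.sense(dir='east') : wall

# 2. maze.sense(dir='south') : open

# 3. stack.push(x='south') : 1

# 4. maze.move(dir='south') : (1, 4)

# 5. maze.sense(dir='east') : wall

# 6. maze.sense(dir='south') : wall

# 7. maze.sense(dir='west') : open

# 8. stack.push(x='west') : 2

# 9. maze.move(dir='west') : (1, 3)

# 10. maze.sense(dir='north') : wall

# 11. maze.sense(dir='south') : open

# 12. stack.push(x='south') : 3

# 13. maze.move(dir='south') : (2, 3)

# 14. maze.sense(dir='south') : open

# 15. stack.push(x='south') : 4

# 16. maze.move(dir='south') : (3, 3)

# 17. maze.sense(dir='east') : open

# 18. stack.push(x='east') : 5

# 19. maze.move(dir='east') : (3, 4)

# 20. maze.sense(dir='east') : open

# 21. stack.push(x='east') : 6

# 22. maze.move(dir='east') : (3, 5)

# 23. maze.sense(dir='north') : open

# 24. stack.push(x='north') : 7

# 25. maze.move(dir='north') : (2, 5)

# 26. stack.pop() : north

# 27. maze.move(dir='south') : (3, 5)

# 28. maze.sense(dir='south') : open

# 29. stack.push(x='south') : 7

# 30. maze.move(dir='south') : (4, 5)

# 31. maze.sense(dir='south') : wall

# 32. maze.sense(dir='west') : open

# 33. stack.push(x='west') : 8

# 34. maze.move(dir='west') : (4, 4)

# 35. maze.sense(dir='south') : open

# 36. stack.push(x='south') : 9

# 37. maze.move(dir='south') : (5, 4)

# 38. maze.sense(dir='south') : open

# 39. stack.push(x='south') : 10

# 40. maze.move(dir='south') : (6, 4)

# 41. maze.sense(dir='east') : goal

# 42. maze.move(dir='east') : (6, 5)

Answer: (6, 5)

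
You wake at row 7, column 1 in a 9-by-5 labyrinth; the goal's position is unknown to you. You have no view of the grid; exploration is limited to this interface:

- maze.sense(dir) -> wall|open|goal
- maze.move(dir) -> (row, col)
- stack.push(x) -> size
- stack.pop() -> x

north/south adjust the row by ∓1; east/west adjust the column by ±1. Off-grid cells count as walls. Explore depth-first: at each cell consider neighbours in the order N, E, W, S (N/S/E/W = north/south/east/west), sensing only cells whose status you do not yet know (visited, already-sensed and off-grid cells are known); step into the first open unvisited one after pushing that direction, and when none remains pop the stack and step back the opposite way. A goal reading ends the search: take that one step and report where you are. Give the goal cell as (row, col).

# 1. sense(dir→north) == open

# 2. push(x→north) == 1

# 3. move(dir→north) == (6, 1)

# 4. sense(dir→north) == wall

# 5. sense(dir→east) == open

# 6. push(x→east) == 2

# 7. move(dir→east) == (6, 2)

# 8. sense(dir→north) == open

# 9. push(x→north) == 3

# 10. move(dir→north) == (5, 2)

# 11. sense(dir→north) == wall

# 12. sense(dir→east) == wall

# 13. pop() == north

# 14. move(dir→south) == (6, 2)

# 15. sense(dir→east) == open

# 16. push(x→east) == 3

# 17. move(dir→east) == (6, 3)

# 18. sense(dir→east) == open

# 19. push(x→east) == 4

# 20. move(dir→east) == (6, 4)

# 21. sense(dir→north) == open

# 22. push(x→north) == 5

# 23. move(dir→north) == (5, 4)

# 24. sense(dir→north) == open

# 25. push(x→north) == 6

# 26. move(dir→north) == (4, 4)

# 27. sense(dir→north) == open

# 28. push(x→north) == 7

# 29. move(dir→north) == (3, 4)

# 30. sense(dir→north) == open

# 31. push(x→north) == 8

# 32. move(dir→north) == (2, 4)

# 33. sense(dir→north) == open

# 34. push(x→north) == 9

# 35. move(dir→north) == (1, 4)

# 36. sense(dir→north) == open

# 37. push(x→north) == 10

# 38. move(dir→north) == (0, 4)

# 39. sense(dir→west) == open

# 40. push(x→west) == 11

# 41. move(dir→west) == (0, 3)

# 42. sense(dir→west) == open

# 43. push(x→west) == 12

# 44. move(dir→west) == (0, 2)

# 45. sense(dir→west) == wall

# 46. sense(dir→south) == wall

# 47. pop() == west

# 48. move(dir→east) == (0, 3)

# 49. sense(dir→south) == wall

# 50. pop() == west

# 51. move(dir→east) == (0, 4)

# 52. pop() == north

# 53. move(dir→south) == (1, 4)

# 54. pop() == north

# 55. move(dir→south) == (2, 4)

# 56. sense(dir→west) == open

# 57. push(x→west) == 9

# 58. move(dir→west) == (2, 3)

# 59. sense(dir→west) == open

# 60. push(x→west) == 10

# 61. move(dir→west) == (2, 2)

# 62. sense(dir→west) == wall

# 63. sense(dir→south) == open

# 64. push(x→south) == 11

# 65. move(dir→south) == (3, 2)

# 66. sense(dir→east) == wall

# 67. sense(dir→west) == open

# 68. push(x→west) == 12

# 69. move(dir→west) == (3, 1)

# 70. sense(dir→west) == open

# 71. push(x→west) == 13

# 72. move(dir→west) == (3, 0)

# 73. sense(dir→north) == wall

# 74. sense(dir→south) == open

# 75. push(x→south) == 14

# 76. move(dir→south) == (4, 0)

# 77. sense(dir→east) == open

# 78. push(x→east) == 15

# 79. move(dir→east) == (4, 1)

# 80. pop() == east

# 81. move(dir→west) == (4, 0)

# 82. sense(dir→south) == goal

# 83. move(dir→south) == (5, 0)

Answer: (5, 0)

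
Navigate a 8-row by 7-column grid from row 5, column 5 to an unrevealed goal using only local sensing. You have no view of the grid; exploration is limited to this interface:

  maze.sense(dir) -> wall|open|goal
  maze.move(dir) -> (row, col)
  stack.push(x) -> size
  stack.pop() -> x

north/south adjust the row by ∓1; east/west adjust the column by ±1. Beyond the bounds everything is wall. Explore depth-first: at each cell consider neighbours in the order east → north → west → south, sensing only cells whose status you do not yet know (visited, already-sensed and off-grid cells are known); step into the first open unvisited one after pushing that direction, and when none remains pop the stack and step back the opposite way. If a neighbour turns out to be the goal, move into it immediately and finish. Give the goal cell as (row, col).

! 1. maze.sense(dir: east) : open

! 2. stack.push(x: east) : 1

! 3. maze.move(dir: east) : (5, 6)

! 4. maze.sense(dir: north) : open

! 5. stack.push(x: north) : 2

! 6. maze.move(dir: north) : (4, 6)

! 7. maze.sense(dir: north) : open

! 8. stack.push(x: north) : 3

! 9. maze.move(dir: north) : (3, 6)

! 10. maze.sense(dir: north) : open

! 11. stack.push(x: north) : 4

! 12. maze.move(dir: north) : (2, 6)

! 13. maze.sense(dir: north) : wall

! 14. maze.sense(dir: west) : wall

! 15. stack.pop() : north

! 16. maze.move(dir: south) : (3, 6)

! 17. maze.sense(dir: west) : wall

! 18. stack.pop() : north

! 19. maze.move(dir: south) : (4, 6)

! 20. maze.sense(dir: west) : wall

! 21. stack.pop() : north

! 22. maze.move(dir: south) : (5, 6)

! 23. maze.sense(dir: south) : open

! 24. stack.push(x: south) : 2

! 25. maze.move(dir: south) : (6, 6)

! 26. maze.sense(dir: west) : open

! 27. stack.push(x: west) : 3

! 28. maze.move(dir: west) : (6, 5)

! 29. maze.sense(dir: west) : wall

! 30. maze.sense(dir: south) : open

! 31. stack.push(x: south) : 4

! 32. maze.move(dir: south) : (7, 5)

! 33. maze.sense(dir: east) : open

! 34. stack.push(x: east) : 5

! 35. maze.move(dir: east) : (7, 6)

! 36. stack.pop() : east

! 37. maze.move(dir: west) : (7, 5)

! 38. maze.sense(dir: west) : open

! 39. stack.push(x: west) : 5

! 40. maze.move(dir: west) : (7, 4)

! 41. maze.sense(dir: west) : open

! 42. stack.push(x: west) : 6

! 43. maze.move(dir: west) : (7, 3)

! 44. maze.sense(dir: north) : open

! 45. stack.push(x: north) : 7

! 46. maze.move(dir: north) : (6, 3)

! 47. maze.sense(dir: north) : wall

! 48. maze.sense(dir: west) : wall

! 49. stack.pop() : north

! 50. maze.move(dir: south) : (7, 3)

! 51. maze.sense(dir: west) : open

! 52. stack.push(x: west) : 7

! 53. maze.move(dir: west) : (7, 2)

! 54. maze.sense(dir: west) : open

! 55. stack.push(x: west) : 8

! 56. maze.move(dir: west) : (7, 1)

! 57. maze.sense(dir: north) : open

! 58. stack.push(x: north) : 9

! 59. maze.move(dir: north) : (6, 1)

! 60. maze.sense(dir: north) : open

! 61. stack.push(x: north) : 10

! 62. maze.move(dir: north) : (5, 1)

! 63. maze.sense(dir: east) : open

! 64. stack.push(x: east) : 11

! 65. maze.move(dir: east) : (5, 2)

! 66. maze.sense(dir: north) : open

! 67. stack.push(x: north) : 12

! 68. maze.move(dir: north) : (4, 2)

! 69. maze.sense(dir: east) : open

! 70. stack.push(x: east) : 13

! 71. maze.move(dir: east) : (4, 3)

! 72. maze.sense(dir: east) : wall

! 73. maze.sense(dir: north) : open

! 74. stack.push(x: north) : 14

! 75. maze.move(dir: north) : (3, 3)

! 76. maze.sense(dir: east) : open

! 77. stack.push(x: east) : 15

! 78. maze.move(dir: east) : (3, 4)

! 79. maze.sense(dir: north) : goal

! 80. maze.move(dir: north) : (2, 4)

Answer: (2, 4)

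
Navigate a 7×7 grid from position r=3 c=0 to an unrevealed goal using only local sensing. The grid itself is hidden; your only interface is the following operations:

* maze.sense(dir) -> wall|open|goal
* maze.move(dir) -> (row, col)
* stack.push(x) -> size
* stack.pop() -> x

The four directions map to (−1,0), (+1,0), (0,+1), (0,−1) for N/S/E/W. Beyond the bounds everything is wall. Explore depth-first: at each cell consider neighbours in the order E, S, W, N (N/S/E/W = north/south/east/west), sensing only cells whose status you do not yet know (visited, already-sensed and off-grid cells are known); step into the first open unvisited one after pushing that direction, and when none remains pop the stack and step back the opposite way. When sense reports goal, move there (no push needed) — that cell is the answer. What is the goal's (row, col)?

;; sense(dir→east) ~> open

;; push(x→east) ~> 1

;; move(dir→east) ~> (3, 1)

;; sense(dir→east) ~> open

;; push(x→east) ~> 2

;; move(dir→east) ~> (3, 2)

;; sense(dir→east) ~> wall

;; sense(dir→south) ~> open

;; push(x→south) ~> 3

;; move(dir→south) ~> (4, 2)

;; sense(dir→east) ~> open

;; push(x→east) ~> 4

;; move(dir→east) ~> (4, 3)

;; sense(dir→east) ~> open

;; push(x→east) ~> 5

;; move(dir→east) ~> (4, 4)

;; sense(dir→east) ~> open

;; push(x→east) ~> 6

;; move(dir→east) ~> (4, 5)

;; sense(dir→east) ~> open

;; push(x→east) ~> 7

;; move(dir→east) ~> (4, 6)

;; sense(dir→south) ~> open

;; push(x→south) ~> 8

;; move(dir→south) ~> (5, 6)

;; sense(dir→south) ~> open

;; push(x→south) ~> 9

;; move(dir→south) ~> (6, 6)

;; sense(dir→west) ~> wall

;; pop() ~> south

;; move(dir→north) ~> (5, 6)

;; sense(dir→west) ~> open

;; push(x→west) ~> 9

;; move(dir→west) ~> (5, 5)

;; sense(dir→west) ~> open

;; push(x→west) ~> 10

;; move(dir→west) ~> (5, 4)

;; sense(dir→south) ~> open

;; push(x→south) ~> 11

;; move(dir→south) ~> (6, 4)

;; sense(dir→west) ~> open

;; push(x→west) ~> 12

;; move(dir→west) ~> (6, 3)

;; sense(dir→west) ~> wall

;; sense(dir→north) ~> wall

;; pop() ~> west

;; move(dir→east) ~> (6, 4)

;; pop() ~> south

;; move(dir→north) ~> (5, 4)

;; pop() ~> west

;; move(dir→east) ~> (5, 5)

;; pop() ~> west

;; move(dir→east) ~> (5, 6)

;; pop() ~> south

;; move(dir→north) ~> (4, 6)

;; sense(dir→north) ~> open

;; push(x→north) ~> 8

;; move(dir→north) ~> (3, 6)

;; sense(dir→west) ~> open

;; push(x→west) ~> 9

;; move(dir→west) ~> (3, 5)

;; sense(dir→west) ~> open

;; push(x→west) ~> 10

;; move(dir→west) ~> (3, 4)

;; sense(dir→north) ~> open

;; push(x→north) ~> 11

;; move(dir→north) ~> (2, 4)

;; sense(dir→east) ~> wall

;; sense(dir→west) ~> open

;; push(x→west) ~> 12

;; move(dir→west) ~> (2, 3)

;; sense(dir→west) ~> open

;; push(x→west) ~> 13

;; move(dir→west) ~> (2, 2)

;; sense(dir→west) ~> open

;; push(x→west) ~> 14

;; move(dir→west) ~> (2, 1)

;; sense(dir→west) ~> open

;; push(x→west) ~> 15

;; move(dir→west) ~> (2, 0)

;; sense(dir→north) ~> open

;; push(x→north) ~> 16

;; move(dir→north) ~> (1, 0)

;; sense(dir→east) ~> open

;; push(x→east) ~> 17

;; move(dir→east) ~> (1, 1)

;; sense(dir→east) ~> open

;; push(x→east) ~> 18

;; move(dir→east) ~> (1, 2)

;; sense(dir→east) ~> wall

;; sense(dir→north) ~> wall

;; pop() ~> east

;; move(dir→west) ~> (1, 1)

;; sense(dir→north) ~> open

;; push(x→north) ~> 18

;; move(dir→north) ~> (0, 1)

;; sense(dir→west) ~> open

;; push(x→west) ~> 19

;; move(dir→west) ~> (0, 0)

;; pop() ~> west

;; move(dir→east) ~> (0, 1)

;; pop() ~> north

;; move(dir→south) ~> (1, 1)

;; pop() ~> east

;; move(dir→west) ~> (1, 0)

;; pop() ~> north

;; move(dir→south) ~> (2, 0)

;; pop() ~> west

;; move(dir→east) ~> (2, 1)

;; pop() ~> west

;; move(dir→east) ~> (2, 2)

;; pop() ~> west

;; move(dir→east) ~> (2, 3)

;; pop() ~> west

;; move(dir→east) ~> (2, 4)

;; sense(dir→north) ~> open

;; push(x→north) ~> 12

;; move(dir→north) ~> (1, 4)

;; sense(dir→east) ~> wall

;; sense(dir→north) ~> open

;; push(x→north) ~> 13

;; move(dir→north) ~> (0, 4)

;; sense(dir→east) ~> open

;; push(x→east) ~> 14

;; move(dir→east) ~> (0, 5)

;; sense(dir→east) ~> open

;; push(x→east) ~> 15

;; move(dir→east) ~> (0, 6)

;; sense(dir→south) ~> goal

;; move(dir→south) ~> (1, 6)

Answer: (1, 6)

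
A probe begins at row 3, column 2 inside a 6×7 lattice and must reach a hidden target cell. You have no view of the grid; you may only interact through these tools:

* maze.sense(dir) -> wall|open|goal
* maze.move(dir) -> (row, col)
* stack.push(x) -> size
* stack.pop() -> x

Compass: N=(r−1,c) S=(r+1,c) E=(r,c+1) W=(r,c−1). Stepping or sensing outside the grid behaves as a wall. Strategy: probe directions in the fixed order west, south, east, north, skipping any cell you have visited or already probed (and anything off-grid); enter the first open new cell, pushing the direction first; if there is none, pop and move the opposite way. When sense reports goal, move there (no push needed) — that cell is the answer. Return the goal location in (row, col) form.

CALL maze.sense[dir='west']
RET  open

CALL stack.push[x='west']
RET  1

CALL maze.move[dir='west']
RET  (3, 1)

CALL maze.sense[dir='west']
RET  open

CALL stack.push[x='west']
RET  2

CALL maze.move[dir='west']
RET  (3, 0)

CALL maze.sense[dir='south']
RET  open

CALL stack.push[x='south']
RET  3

CALL maze.move[dir='south']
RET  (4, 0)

CALL maze.sense[dir='south']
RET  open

CALL stack.push[x='south']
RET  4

CALL maze.move[dir='south']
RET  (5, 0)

CALL maze.sense[dir='east']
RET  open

CALL stack.push[x='east']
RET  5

CALL maze.move[dir='east']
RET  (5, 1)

CALL maze.sense[dir='east']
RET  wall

CALL maze.sense[dir='north']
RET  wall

CALL stack.pop[]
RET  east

CALL maze.move[dir='west']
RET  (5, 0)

CALL stack.pop[]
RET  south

CALL maze.move[dir='north']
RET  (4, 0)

CALL stack.pop[]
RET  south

CALL maze.move[dir='north']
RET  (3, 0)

CALL maze.sense[dir='north']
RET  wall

CALL stack.pop[]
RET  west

CALL maze.move[dir='east']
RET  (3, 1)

CALL maze.sense[dir='north']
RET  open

CALL stack.push[x='north']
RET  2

CALL maze.move[dir='north']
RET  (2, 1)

CALL maze.sense[dir='east']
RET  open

CALL stack.push[x='east']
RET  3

CALL maze.move[dir='east']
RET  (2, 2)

CALL maze.sense[dir='east']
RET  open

CALL stack.push[x='east']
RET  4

CALL maze.move[dir='east']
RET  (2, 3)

CALL maze.sense[dir='south']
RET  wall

CALL maze.sense[dir='east']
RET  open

CALL stack.push[x='east']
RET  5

CALL maze.move[dir='east']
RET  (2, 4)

CALL maze.sense[dir='south']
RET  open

CALL stack.push[x='south']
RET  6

CALL maze.move[dir='south']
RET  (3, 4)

CALL maze.sense[dir='south']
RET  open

CALL stack.push[x='south']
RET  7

CALL maze.move[dir='south']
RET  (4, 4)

CALL maze.sense[dir='west']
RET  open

CALL stack.push[x='west']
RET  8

CALL maze.move[dir='west']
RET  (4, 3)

CALL maze.sense[dir='west']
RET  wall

CALL maze.sense[dir='south']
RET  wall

CALL stack.pop[]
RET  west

CALL maze.move[dir='east']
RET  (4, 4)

CALL maze.sense[dir='south']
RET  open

CALL stack.push[x='south']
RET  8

CALL maze.move[dir='south']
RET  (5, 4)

CALL maze.sense[dir='east']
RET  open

CALL stack.push[x='east']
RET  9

CALL maze.move[dir='east']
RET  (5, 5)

CALL maze.sense[dir='east']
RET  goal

CALL maze.move[dir='east']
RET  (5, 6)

Answer: (5, 6)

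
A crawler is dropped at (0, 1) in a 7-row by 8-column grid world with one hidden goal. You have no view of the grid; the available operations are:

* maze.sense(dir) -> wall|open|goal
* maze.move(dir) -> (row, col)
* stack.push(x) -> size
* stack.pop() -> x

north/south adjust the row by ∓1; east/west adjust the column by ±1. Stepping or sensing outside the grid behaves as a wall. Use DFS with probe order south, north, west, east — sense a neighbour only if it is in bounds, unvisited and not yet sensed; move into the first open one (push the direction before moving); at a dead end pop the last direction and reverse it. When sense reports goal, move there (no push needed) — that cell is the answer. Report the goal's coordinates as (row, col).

~$ maze.sense dir→south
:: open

~$ stack.push x→south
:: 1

~$ maze.move dir→south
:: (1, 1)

~$ maze.sense dir→south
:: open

~$ stack.push x→south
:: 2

~$ maze.move dir→south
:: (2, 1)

~$ maze.sense dir→south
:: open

~$ stack.push x→south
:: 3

~$ maze.move dir→south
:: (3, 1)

~$ maze.sense dir→south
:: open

~$ stack.push x→south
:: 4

~$ maze.move dir→south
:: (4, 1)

~$ maze.sense dir→south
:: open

~$ stack.push x→south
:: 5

~$ maze.move dir→south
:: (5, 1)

~$ maze.sense dir→south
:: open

~$ stack.push x→south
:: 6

~$ maze.move dir→south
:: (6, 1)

~$ maze.sense dir→west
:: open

~$ stack.push x→west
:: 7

~$ maze.move dir→west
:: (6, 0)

~$ maze.sense dir→north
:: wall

~$ stack.pop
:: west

~$ maze.move dir→east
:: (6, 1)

~$ maze.sense dir→east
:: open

~$ stack.push x→east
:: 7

~$ maze.move dir→east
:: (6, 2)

~$ maze.sense dir→north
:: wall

~$ maze.sense dir→east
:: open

~$ stack.push x→east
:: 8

~$ maze.move dir→east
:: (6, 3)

~$ maze.sense dir→north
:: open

~$ stack.push x→north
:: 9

~$ maze.move dir→north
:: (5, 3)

~$ maze.sense dir→north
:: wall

~$ maze.sense dir→east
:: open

~$ stack.push x→east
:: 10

~$ maze.move dir→east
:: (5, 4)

~$ maze.sense dir→south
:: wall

~$ maze.sense dir→north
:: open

~$ stack.push x→north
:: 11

~$ maze.move dir→north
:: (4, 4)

~$ maze.sense dir→north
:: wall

~$ maze.sense dir→east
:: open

~$ stack.push x→east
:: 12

~$ maze.move dir→east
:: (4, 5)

~$ maze.sense dir→south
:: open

~$ stack.push x→south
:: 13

~$ maze.move dir→south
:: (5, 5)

~$ maze.sense dir→south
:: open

~$ stack.push x→south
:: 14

~$ maze.move dir→south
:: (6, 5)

~$ maze.sense dir→east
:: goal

~$ maze.move dir→east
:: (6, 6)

Answer: (6, 6)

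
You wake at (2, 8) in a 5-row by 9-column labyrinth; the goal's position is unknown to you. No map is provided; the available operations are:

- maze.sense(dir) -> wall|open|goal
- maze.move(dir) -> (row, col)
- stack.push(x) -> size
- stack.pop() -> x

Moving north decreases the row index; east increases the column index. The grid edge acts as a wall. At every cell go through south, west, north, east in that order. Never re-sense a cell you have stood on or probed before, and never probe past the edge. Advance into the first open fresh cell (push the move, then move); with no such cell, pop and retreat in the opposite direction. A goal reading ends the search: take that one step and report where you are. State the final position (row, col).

Act: maze.sense[dir=south]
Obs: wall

Act: maze.sense[dir=west]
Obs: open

Act: stack.push[x=west]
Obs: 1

Act: maze.move[dir=west]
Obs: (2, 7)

Act: maze.sense[dir=south]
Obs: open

Act: stack.push[x=south]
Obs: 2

Act: maze.move[dir=south]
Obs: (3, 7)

Act: maze.sense[dir=south]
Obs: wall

Act: maze.sense[dir=west]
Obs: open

Act: stack.push[x=west]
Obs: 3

Act: maze.move[dir=west]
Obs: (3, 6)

Act: maze.sense[dir=south]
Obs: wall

Act: maze.sense[dir=west]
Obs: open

Act: stack.push[x=west]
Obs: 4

Act: maze.move[dir=west]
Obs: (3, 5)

Act: maze.sense[dir=south]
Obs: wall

Act: maze.sense[dir=west]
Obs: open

Act: stack.push[x=west]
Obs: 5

Act: maze.move[dir=west]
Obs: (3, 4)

Act: maze.sense[dir=south]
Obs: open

Act: stack.push[x=south]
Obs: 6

Act: maze.move[dir=south]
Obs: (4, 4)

Act: maze.sense[dir=west]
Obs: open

Act: stack.push[x=west]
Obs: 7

Act: maze.move[dir=west]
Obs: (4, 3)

Act: maze.sense[dir=west]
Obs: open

Act: stack.push[x=west]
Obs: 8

Act: maze.move[dir=west]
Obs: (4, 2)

Act: maze.sense[dir=west]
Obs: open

Act: stack.push[x=west]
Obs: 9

Act: maze.move[dir=west]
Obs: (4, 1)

Act: maze.sense[dir=west]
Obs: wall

Act: maze.sense[dir=north]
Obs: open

Act: stack.push[x=north]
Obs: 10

Act: maze.move[dir=north]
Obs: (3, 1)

Act: maze.sense[dir=west]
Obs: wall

Act: maze.sense[dir=north]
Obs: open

Act: stack.push[x=north]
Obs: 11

Act: maze.move[dir=north]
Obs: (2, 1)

Act: maze.sense[dir=west]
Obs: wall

Act: maze.sense[dir=north]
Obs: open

Act: stack.push[x=north]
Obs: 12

Act: maze.move[dir=north]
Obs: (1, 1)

Act: maze.sense[dir=west]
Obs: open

Act: stack.push[x=west]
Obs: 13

Act: maze.move[dir=west]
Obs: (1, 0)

Act: maze.sense[dir=north]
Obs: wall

Act: stack.pop[]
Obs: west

Act: maze.move[dir=east]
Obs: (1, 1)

Act: maze.sense[dir=north]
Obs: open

Act: stack.push[x=north]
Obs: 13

Act: maze.move[dir=north]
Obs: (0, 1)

Act: maze.sense[dir=east]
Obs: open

Act: stack.push[x=east]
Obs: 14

Act: maze.move[dir=east]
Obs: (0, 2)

Act: maze.sense[dir=south]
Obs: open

Act: stack.push[x=south]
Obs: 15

Act: maze.move[dir=south]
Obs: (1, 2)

Act: maze.sense[dir=south]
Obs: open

Act: stack.push[x=south]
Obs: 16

Act: maze.move[dir=south]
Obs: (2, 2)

Act: maze.sense[dir=south]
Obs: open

Act: stack.push[x=south]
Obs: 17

Act: maze.move[dir=south]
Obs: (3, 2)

Act: maze.sense[dir=east]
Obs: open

Act: stack.push[x=east]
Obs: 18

Act: maze.move[dir=east]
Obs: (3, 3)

Act: maze.sense[dir=north]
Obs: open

Act: stack.push[x=north]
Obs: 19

Act: maze.move[dir=north]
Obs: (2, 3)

Act: maze.sense[dir=north]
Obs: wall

Act: maze.sense[dir=east]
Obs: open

Act: stack.push[x=east]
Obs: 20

Act: maze.move[dir=east]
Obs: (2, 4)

Act: maze.sense[dir=north]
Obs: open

Act: stack.push[x=north]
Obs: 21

Act: maze.move[dir=north]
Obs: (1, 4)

Act: maze.sense[dir=north]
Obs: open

Act: stack.push[x=north]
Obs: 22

Act: maze.move[dir=north]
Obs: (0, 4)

Act: maze.sense[dir=west]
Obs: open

Act: stack.push[x=west]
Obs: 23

Act: maze.move[dir=west]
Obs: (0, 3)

Act: stack.pop[]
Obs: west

Act: maze.move[dir=east]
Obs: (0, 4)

Act: maze.sense[dir=east]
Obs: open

Act: stack.push[x=east]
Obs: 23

Act: maze.move[dir=east]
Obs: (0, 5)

Act: maze.sense[dir=south]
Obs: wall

Act: maze.sense[dir=east]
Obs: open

Act: stack.push[x=east]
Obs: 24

Act: maze.move[dir=east]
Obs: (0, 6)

Act: maze.sense[dir=south]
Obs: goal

Act: maze.move[dir=south]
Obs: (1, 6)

Answer: (1, 6)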